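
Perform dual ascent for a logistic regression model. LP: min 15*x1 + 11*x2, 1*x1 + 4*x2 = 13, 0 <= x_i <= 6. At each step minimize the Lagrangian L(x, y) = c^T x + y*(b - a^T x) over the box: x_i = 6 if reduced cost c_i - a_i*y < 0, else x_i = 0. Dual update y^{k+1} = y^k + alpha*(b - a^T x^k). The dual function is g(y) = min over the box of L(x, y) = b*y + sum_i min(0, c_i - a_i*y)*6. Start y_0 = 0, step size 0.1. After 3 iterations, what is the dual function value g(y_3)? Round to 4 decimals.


Dual ascent for LP: min 15*x1 + 11*x2, 1*x1 + 4*x2 = 13, 0 <= x_i <= 6
Step 1: y^k = 0.0, reduced costs: (15.0, 11.0)
  x^k = (0.0, 0.0), subgradient = b - a^T x = 13.0
  y^{k+1} = 0.0 + 0.1*13.0 = 1.3
Step 2: y^k = 1.3, reduced costs: (13.7, 5.8)
  x^k = (0.0, 0.0), subgradient = b - a^T x = 13.0
  y^{k+1} = 1.3 + 0.1*13.0 = 2.6
Step 3: y^k = 2.6, reduced costs: (12.4, 0.6)
  x^k = (0.0, 0.0), subgradient = b - a^T x = 13.0
  y^{k+1} = 2.6 + 0.1*13.0 = 3.9
Dual objective at y_3 = 3.9: reduced costs (11.1, -4.6), box minimizer x = (0.0, 6.0)
g(y_3) = b*y + (c1 - a1*y)*x1 + (c2 - a2*y)*x2 = 13*3.9 + 11.1*0.0 + (-4.6)*6.0 = 50.7 + 0.0 - 27.6 = 23.1


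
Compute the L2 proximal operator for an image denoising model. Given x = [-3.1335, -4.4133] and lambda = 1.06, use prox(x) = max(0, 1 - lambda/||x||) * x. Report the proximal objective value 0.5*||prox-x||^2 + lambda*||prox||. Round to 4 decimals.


Step 1: Compute ||x||.
||x|| = 5.4126
Step 2: Compute scaling factor.
scale = max(0, 1 - 1.06/5.4126) = 0.8042
Step 3: prox(x) = [-2.5198, -3.549]
||prox(x)|| = 4.3526
Step 4: Proximal objective.
0.5*||prox-x||^2 = 0.5618
lambda*||prox|| = 4.6138
Total = 5.1755


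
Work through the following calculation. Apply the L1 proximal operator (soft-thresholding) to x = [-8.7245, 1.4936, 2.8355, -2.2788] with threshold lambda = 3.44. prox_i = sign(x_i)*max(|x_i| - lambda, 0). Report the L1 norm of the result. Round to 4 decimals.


Soft-thresholding with lambda = 3.44:
prox(-8.7245) = sign(-8.7245)*max(|-8.7245| - 3.44, 0) = -5.2845
prox(1.4936) = sign(1.4936)*max(|1.4936| - 3.44, 0) = 0.0
prox(2.8355) = sign(2.8355)*max(|2.8355| - 3.44, 0) = 0.0
prox(-2.2788) = sign(-2.2788)*max(|-2.2788| - 3.44, 0) = 0.0
prox(x) = [-5.2845, 0.0, 0.0, 0.0]
||prox(x)||_1 = 5.2845 + 0.0 + 0.0 + 0.0 = 5.2845


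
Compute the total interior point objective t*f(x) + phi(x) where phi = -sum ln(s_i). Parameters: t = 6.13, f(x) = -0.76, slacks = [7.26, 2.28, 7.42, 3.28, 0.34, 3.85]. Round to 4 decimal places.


Step 1: Compute log-barrier.
ln values: [1.9824, 0.8242, 2.0042, 1.1878, -1.0788, 1.3481]
phi = -(1.9824 + 0.8242 + 2.0042 + 1.1878 - 1.0788 + 1.3481) = -6.2678
Step 2: Compute augmented objective.
t*f(x) = 6.13*-0.76 = -4.6588
Total = -4.6588 - 6.2678 = -10.9266


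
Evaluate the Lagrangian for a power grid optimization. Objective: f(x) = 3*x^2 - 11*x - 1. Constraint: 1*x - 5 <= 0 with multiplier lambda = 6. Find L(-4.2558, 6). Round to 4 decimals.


Step 1: Evaluate f(x).
f(-4.2558) = 3*(-4.2558)^2 - 11*(-4.2558) - 1 = 100.1493
Step 2: Evaluate g(x).
g(-4.2558) = 1*-4.2558 - 5 = -9.2558
Step 3: Compute Lagrangian.
L = 100.1493 + 6*-9.2558 = 44.6145


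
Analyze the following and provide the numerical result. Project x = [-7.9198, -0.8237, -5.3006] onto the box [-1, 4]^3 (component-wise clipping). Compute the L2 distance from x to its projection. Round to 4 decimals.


Project each component onto [-1, 4].
clip(-7.9198) = -1.0, clip(-0.8237) = -0.8237, clip(-5.3006) = -1.0
Projection = [-1.0, -0.8237, -1.0]
Squared diffs: [47.8836, 0.0, 18.4952]
Distance = sqrt(66.3788) = 8.1473


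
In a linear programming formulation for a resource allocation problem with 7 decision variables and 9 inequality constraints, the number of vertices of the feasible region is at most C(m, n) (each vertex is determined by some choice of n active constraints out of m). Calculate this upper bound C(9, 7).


Each vertex corresponds to some choice of n active constraints out of m, so the number of vertices is at most C(m, n) = m! / (n!(m-n)!).
m = 9, n = 7
Numerator: 9 * 8 * 7 * 6 * 5 * 4 * 3
Denominator: 7! = 5040
C(9, 7) = 36


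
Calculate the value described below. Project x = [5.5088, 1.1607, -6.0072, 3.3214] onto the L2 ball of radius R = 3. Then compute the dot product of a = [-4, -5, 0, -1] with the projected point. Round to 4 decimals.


Step 1: Compute ||x|| (intermediates to 6 decimals).
||x|| = sqrt(5.5088^2 + 1.1607^2 + (-6.0072)^2 + 3.3214^2) = 8.877626
Step 2: Project.
Since ||x|| > R, scale = R/||x|| = 3/8.877626 = 0.337928, proj(x) = scale * x
proj(x) = [1.861578, 0.392233, -2.030001, 1.122394]
Step 3: Dot product.
a^T * proj(x) = -4*1.861578 - 5*0.392233 + 0*(-2.030001) - 1*1.122394 = -10.5299


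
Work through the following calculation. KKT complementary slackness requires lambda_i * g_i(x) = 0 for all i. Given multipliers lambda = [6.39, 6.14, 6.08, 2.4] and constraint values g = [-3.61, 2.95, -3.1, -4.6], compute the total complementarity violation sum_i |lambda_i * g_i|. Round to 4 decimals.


KKT complementary slackness check:
lambda_1 * g_1 = 6.39 * -3.61 = -23.0679
lambda_2 * g_2 = 6.14 * 2.95 = 18.113
lambda_3 * g_3 = 6.08 * -3.1 = -18.848
lambda_4 * g_4 = 2.4 * -4.6 = -11.04
Total violation = 23.0679 + 18.113 + 18.848 + 11.04 = 71.0689


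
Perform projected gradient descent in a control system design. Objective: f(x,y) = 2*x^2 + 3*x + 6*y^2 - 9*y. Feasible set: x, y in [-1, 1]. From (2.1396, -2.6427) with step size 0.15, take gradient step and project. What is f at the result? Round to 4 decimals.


Step 1: Compute gradient at (2.1396, -2.6427).
grad_x = 2*2*2.1396 + 3 = 11.5584
grad_y = 2*6*-2.6427 - 9 = -40.7124
Step 2: Gradient step.
x_raw = 2.1396 - 0.15*11.5584 = 0.4058
y_raw = -2.6427 - 0.15*-40.7124 = 3.4642
Step 3: Project onto [-1, 1].
x_proj = clip(0.4058) = 0.4058
y_proj = clip(3.4642) = 1.0
Step 4: Evaluate f.
f(0.4058, 1.0) = -1.4531


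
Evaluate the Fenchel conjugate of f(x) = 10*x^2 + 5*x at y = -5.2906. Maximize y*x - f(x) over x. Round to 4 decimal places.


f*(y) = sup_x {y*x - a*x^2 - b*x} = sup_x {(y-b)*x - a*x^2}
FOC: (y - b) - 2a*x = 0 => x* = (y - b)/(2a)
x* = (-5.2906 - 5)/(2*10) = -0.5145
f*(-5.2906) = (y-b)^2/(4a) = (-5.2906 - 5)^2/(4*10)
= 105.8964/40 = 2.6474


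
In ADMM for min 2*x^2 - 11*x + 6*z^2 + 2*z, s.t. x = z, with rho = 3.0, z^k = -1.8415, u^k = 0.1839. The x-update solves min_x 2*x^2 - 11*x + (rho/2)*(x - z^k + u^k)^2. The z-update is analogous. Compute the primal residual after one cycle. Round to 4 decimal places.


ADMM iteration with rho = 3.0, z^k = -1.8415, u^k = 0.1839
Step 1: x-update.
Minimize 2*x^2 - 11*x + (3.0/2)*(x + 1.8415 + 0.1839)^2
FOC: (2*2 + 3.0)*x = 11 + 3.0*(-1.8415 - 0.1839)
x^{k+1} = 0.7034
Step 2: z-update.
Minimize 6*z^2 + 2*z + (3.0/2)*(0.7034 - z + 0.1839)^2
FOC: (2*6 + 3.0)*z = -2 + 3.0*(0.7034 + 0.1839)
z^{k+1} = 0.0441
Step 3: u-update.
u^{k+1} = 0.1839 + 0.7034 - 0.0441 = 0.8432
Step 4: Primal residual = |0.7034 - 0.0441| = 0.6593


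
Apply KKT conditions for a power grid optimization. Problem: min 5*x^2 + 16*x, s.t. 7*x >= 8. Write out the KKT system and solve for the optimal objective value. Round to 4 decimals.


Step 1: Try lambda = 0 (constraint inactive).
x_unc = -16/(2*5) = -1.6
Check: 7*-1.6 = -11.2 < 8 -- violated!
Step 2: Constraint must be active: 7*x = 8
x* = 8/7 = 1.1429 (rounded; the exact value 8/7 is used below)
lambda = (2*5*(8/7) + 16)/7 = 3.9184
Step 3: Compute optimal value.
f(x*) = 5*(8/7)^2 + 16*(8/7) = 24.8163


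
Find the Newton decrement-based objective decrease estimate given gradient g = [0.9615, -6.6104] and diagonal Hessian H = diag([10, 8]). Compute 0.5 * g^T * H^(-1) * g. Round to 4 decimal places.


Step 1: H is diagonal, so H^(-1) * g = [0.0962, -0.8263].
Step 2: g^T H^(-1) g = sum_i g_i^2 / H_ii
  = (0.9615)^2/10 + (-6.6104)^2/8
  = 0.0924 + 5.4622 = 5.5546
Step 3: Objective decrease = 0.5 * g^T H^(-1) g = 2.7773


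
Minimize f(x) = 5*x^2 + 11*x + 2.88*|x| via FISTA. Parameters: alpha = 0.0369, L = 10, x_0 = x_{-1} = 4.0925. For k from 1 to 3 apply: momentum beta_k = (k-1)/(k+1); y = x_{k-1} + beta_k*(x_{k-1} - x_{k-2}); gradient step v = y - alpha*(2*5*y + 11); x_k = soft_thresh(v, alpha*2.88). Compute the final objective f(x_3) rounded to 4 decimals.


FISTA on f(x) = 5*x^2 + 11*x + 2.88*|x|
L = 10, alpha = 0.0369
Iteration 1: beta = 0.0, y = 4.0925 + 0.0*(4.0925 - 4.0925) = 4.0925
  grad(y) = 51.925, v = y - alpha*grad = 2.1765
  prox(v) = soft_thresh(2.1765, 0.1063) = 2.0702
Iteration 2: beta = 0.3333, y = 2.0702 + 0.3333*(2.0702 - 4.0925) = 1.3961
  grad(y) = 24.9609, v = y - alpha*grad = 0.475
  prox(v) = soft_thresh(0.475, 0.1063) = 0.3688
Iteration 3: beta = 0.5, y = 0.3688 + 0.5*(0.3688 - 2.0702) = -0.482
  grad(y) = 6.1805, v = y - alpha*grad = -0.71
  prox(v) = soft_thresh(-0.71, 0.1063) = -0.6037
f(x_3) = 5*(-0.6037)^2 + 11*(-0.6037) + 2.88*|-0.6037| = -3.0799


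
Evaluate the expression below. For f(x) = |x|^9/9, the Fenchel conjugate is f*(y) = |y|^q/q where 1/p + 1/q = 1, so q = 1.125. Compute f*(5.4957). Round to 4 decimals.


The conjugate exponent q satisfies 1/p + 1/q = 1.
p = 9, so q = 9/(9 - 1) = 1.125
|y|^q = 5.4957^1.125 = 6.8003
f*(5.4957) = 6.8003 / 1.125 = 6.0447


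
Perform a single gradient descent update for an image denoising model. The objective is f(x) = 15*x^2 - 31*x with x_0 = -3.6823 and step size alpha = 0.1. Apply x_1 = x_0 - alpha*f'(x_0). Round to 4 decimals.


We compute the gradient at x_0 and apply the update.
f'(x) = 30*x - 31
f'(-3.6823) = 30*-3.6823 - 31 = -141.469
x_1 = -3.6823 - 0.1*-141.469 = 10.4646


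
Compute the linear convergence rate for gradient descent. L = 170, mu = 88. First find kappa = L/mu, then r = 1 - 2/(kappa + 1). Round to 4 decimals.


Step 1: Compute the condition number.
kappa = L/mu = 170/88 = 1.9318
Step 2: Compute the convergence rate.
r = 1 - 2/(kappa + 1) = 1 - 2*mu/(L + mu) = (L - mu)/(L + mu) = 82/258 = 0.3178


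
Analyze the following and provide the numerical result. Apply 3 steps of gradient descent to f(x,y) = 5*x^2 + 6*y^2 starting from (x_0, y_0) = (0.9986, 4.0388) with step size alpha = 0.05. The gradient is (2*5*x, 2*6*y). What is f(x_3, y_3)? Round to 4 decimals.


Gradient descent on f(x,y) = 5*x^2 + 6*y^2.
Starting point: (0.9986, 4.0388), alpha = 0.05
Step 1: grad_x = 2*5*0.9986 = 9.986, grad_y = 2*6*4.0388 = 48.4656
  x_1 = 0.9986 - 0.05*9.986 = 0.4993
  y_1 = 4.0388 - 0.05*48.4656 = 1.6155
Step 2: grad_x = 2*5*0.4993 = 4.993, grad_y = 2*6*1.6155 = 19.3862
  x_2 = 0.4993 - 0.05*4.993 = 0.2497
  y_2 = 1.6155 - 0.05*19.3862 = 0.6462
Step 3: grad_x = 2*5*0.2497 = 2.4965, grad_y = 2*6*0.6462 = 7.7545
  x_3 = 0.2497 - 0.05*2.4965 = 0.1248
  y_3 = 0.6462 - 0.05*7.7545 = 0.2585
f(0.1248, 0.2585) = 5*0.1248^2 + 6*0.2585^2 = 0.4788


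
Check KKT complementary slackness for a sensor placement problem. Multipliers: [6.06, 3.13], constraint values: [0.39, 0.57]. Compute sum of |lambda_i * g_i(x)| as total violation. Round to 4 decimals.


KKT complementary slackness check:
lambda_1 * g_1 = 6.06 * 0.39 = 2.3634
lambda_2 * g_2 = 3.13 * 0.57 = 1.7841
Total violation = 2.3634 + 1.7841 = 4.1475


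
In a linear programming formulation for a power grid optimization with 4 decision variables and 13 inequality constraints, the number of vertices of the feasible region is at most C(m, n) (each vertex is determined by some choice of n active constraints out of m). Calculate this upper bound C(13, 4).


Each vertex corresponds to some choice of n active constraints out of m, so the number of vertices is at most C(m, n) = m! / (n!(m-n)!).
m = 13, n = 4
Numerator: 13 * 12 * 11 * 10
Denominator: 4! = 24
C(13, 4) = 715


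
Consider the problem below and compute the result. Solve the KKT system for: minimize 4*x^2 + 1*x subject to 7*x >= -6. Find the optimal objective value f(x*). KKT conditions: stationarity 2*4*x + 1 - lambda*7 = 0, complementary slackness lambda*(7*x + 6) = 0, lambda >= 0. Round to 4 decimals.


Step 1: Try lambda = 0 (constraint inactive).
Stationarity: 2*4*x + 1 = 0
x* = -1/(2*4) = -0.125
Check constraint: 7*-0.125 = -0.875 >= -6 -- satisfied.
Step 2: Compute optimal value.
f(x*) = 4*(-0.125)^2 + 1*(-0.125) = -0.0625


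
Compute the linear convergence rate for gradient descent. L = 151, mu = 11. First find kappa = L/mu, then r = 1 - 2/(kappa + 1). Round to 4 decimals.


Step 1: Compute the condition number.
kappa = L/mu = 151/11 = 13.7273
Step 2: Compute the convergence rate.
r = 1 - 2/(kappa + 1) = 1 - 2*mu/(L + mu) = (L - mu)/(L + mu) = 140/162 = 0.8642


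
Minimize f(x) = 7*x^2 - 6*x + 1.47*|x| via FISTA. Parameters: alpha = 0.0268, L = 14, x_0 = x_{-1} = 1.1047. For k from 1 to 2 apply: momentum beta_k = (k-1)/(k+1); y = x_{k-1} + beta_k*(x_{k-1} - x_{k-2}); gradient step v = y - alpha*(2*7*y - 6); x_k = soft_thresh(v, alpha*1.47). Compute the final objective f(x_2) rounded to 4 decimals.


FISTA on f(x) = 7*x^2 - 6*x + 1.47*|x|
L = 14, alpha = 0.0268
Iteration 1: beta = 0.0, y = 1.1047 + 0.0*(1.1047 - 1.1047) = 1.1047
  grad(y) = 9.4658, v = y - alpha*grad = 0.851
  prox(v) = soft_thresh(0.851, 0.0394) = 0.8116
Iteration 2: beta = 0.3333, y = 0.8116 + 0.3333*(0.8116 - 1.1047) = 0.7139
  grad(y) = 3.995, v = y - alpha*grad = 0.6069
  prox(v) = soft_thresh(0.6069, 0.0394) = 0.5675
f(x_2) = 7*0.5675^2 - 6*0.5675 + 1.47*|0.5675| = -0.3165


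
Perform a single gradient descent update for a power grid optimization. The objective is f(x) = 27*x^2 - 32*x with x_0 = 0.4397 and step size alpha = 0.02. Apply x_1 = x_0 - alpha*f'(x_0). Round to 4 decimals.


We compute the gradient at x_0 and apply the update.
f'(x) = 54*x - 32
f'(0.4397) = 54*0.4397 - 32 = -8.2562
x_1 = 0.4397 - 0.02*-8.2562 = 0.6048


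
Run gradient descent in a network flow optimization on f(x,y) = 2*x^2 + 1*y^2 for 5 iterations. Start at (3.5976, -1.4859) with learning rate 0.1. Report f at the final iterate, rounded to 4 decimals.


Gradient descent on f(x,y) = 2*x^2 + 1*y^2.
Starting point: (3.5976, -1.4859), alpha = 0.1
Step 1: grad_x = 2*2*3.5976 = 14.3904, grad_y = 2*1*-1.4859 = -2.9718
  x_1 = 3.5976 - 0.1*14.3904 = 2.1586
  y_1 = -1.4859 - 0.1*-2.9718 = -1.1887
Step 2: grad_x = 2*2*2.1586 = 8.6342, grad_y = 2*1*-1.1887 = -2.3774
  x_2 = 2.1586 - 0.1*8.6342 = 1.2951
  y_2 = -1.1887 - 0.1*-2.3774 = -0.951
Step 3: grad_x = 2*2*1.2951 = 5.1805, grad_y = 2*1*-0.951 = -1.902
  x_3 = 1.2951 - 0.1*5.1805 = 0.7771
  y_3 = -0.951 - 0.1*-1.902 = -0.7608
Step 4: grad_x = 2*2*0.7771 = 3.1083, grad_y = 2*1*-0.7608 = -1.5216
  x_4 = 0.7771 - 0.1*3.1083 = 0.4662
  y_4 = -0.7608 - 0.1*-1.5216 = -0.6086
Step 5: grad_x = 2*2*0.4662 = 1.865, grad_y = 2*1*-0.6086 = -1.2172
  x_5 = 0.4662 - 0.1*1.865 = 0.2797
  y_5 = -0.6086 - 0.1*-1.2172 = -0.4869
f(0.2797, -0.4869) = 2*0.2797^2 + 1*(-0.4869)^2 = 0.3936


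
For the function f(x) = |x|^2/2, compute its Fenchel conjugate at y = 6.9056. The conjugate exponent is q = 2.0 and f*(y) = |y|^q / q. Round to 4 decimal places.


The conjugate exponent q satisfies 1/p + 1/q = 1.
p = 2, so q = 2/(2 - 1) = 2.0
|y|^q = 6.9056^2.0 = 47.6873
f*(6.9056) = 47.6873 / 2.0 = 23.8437


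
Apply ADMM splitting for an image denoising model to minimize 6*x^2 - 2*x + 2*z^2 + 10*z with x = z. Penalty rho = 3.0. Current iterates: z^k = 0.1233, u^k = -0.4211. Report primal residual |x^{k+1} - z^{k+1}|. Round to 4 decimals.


ADMM iteration with rho = 3.0, z^k = 0.1233, u^k = -0.4211
Step 1: x-update.
Minimize 6*x^2 - 2*x + (3.0/2)*(x - 0.1233 - 0.4211)^2
FOC: (2*6 + 3.0)*x = 2 + 3.0*(0.1233 + 0.4211)
x^{k+1} = 0.2422
Step 2: z-update.
Minimize 2*z^2 + 10*z + (3.0/2)*(0.2422 - z - 0.4211)^2
FOC: (2*2 + 3.0)*z = -10 + 3.0*(0.2422 - 0.4211)
z^{k+1} = -1.5052
Step 3: u-update.
u^{k+1} = -0.4211 + 0.2422 + 1.5052 = 1.3264
Step 4: Primal residual = |0.2422 + 1.5052| = 1.7475


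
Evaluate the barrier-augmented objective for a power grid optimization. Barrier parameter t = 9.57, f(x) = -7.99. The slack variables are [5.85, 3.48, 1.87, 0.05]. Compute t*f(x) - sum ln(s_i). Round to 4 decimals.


Step 1: Compute log-barrier.
ln values: [1.7664, 1.247, 0.6259, -2.9957]
phi = -(1.7664 + 1.247 + 0.6259 - 2.9957) = -0.6437
Step 2: Compute augmented objective.
t*f(x) = 9.57*-7.99 = -76.4643
Total = -76.4643 - 0.6437 = -77.108


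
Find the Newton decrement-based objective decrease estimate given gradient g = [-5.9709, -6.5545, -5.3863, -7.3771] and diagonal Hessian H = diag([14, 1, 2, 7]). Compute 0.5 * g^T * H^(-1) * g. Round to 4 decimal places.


Step 1: H is diagonal, so H^(-1) * g = [-0.4265, -6.5545, -2.6932, -1.0539].
Step 2: g^T H^(-1) g = sum_i g_i^2 / H_ii
  = (-5.9709)^2/14 + (-6.5545)^2/1 + (-5.3863)^2/2 + (-7.3771)^2/7
  = 2.5465 + 42.9615 + 14.5061 + 7.7745 = 67.7886
Step 3: Objective decrease = 0.5 * g^T H^(-1) g = 33.8943


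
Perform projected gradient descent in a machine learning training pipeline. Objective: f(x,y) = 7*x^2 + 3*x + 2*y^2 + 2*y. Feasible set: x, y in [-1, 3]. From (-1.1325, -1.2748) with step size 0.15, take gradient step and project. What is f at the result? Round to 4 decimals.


Step 1: Compute gradient at (-1.1325, -1.2748).
grad_x = 2*7*-1.1325 + 3 = -12.855
grad_y = 2*2*-1.2748 + 2 = -3.0992
Step 2: Gradient step.
x_raw = -1.1325 - 0.15*-12.855 = 0.7958
y_raw = -1.2748 - 0.15*-3.0992 = -0.8099
Step 3: Project onto [-1, 3].
x_proj = clip(0.7958) = 0.7958
y_proj = clip(-0.8099) = -0.8099
Step 4: Evaluate f.
f(0.7958, -0.8099) = 6.5119


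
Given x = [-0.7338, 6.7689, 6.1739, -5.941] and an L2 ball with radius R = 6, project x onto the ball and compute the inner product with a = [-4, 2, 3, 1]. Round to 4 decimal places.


Step 1: Compute ||x|| (intermediates to 6 decimals).
||x|| = sqrt((-0.7338)^2 + 6.7689^2 + 6.1739^2 + (-5.941)^2) = 10.943902
Step 2: Project.
Since ||x|| > R, scale = R/||x|| = 6/10.943902 = 0.548251, proj(x) = scale * x
proj(x) = [-0.402307, 3.711056, 3.384847, -3.257159]
Step 3: Dot product.
a^T * proj(x) = -4*(-0.402307) + 2*3.711056 + 3*3.384847 + 1*(-3.257159) = 15.9287


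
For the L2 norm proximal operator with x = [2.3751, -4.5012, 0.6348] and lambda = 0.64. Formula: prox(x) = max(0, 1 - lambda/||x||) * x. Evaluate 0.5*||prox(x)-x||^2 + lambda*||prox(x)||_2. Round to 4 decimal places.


Step 1: Compute ||x||.
||x|| = 5.1288
Step 2: Compute scaling factor.
scale = max(0, 1 - 0.64/5.1288) = 0.8752
Step 3: prox(x) = [2.0787, -3.9395, 0.5556]
||prox(x)|| = 4.4888
Step 4: Proximal objective.
0.5*||prox-x||^2 = 0.2048
lambda*||prox|| = 2.8728
Total = 3.0776


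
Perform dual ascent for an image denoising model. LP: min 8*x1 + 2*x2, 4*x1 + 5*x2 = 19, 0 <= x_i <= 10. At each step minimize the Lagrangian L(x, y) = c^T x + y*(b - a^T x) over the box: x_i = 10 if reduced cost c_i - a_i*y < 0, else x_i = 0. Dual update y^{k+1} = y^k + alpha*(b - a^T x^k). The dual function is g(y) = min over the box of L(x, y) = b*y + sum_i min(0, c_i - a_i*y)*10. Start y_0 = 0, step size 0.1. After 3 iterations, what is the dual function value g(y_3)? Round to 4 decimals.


Dual ascent for LP: min 8*x1 + 2*x2, 4*x1 + 5*x2 = 19, 0 <= x_i <= 10
Step 1: y^k = 0.0, reduced costs: (8.0, 2.0)
  x^k = (0.0, 0.0), subgradient = b - a^T x = 19.0
  y^{k+1} = 0.0 + 0.1*19.0 = 1.9
Step 2: y^k = 1.9, reduced costs: (0.4, -7.5)
  x^k = (0.0, 10.0), subgradient = b - a^T x = -31.0
  y^{k+1} = 1.9 + 0.1*-31.0 = -1.2
Step 3: y^k = -1.2, reduced costs: (12.8, 8.0)
  x^k = (0.0, 0.0), subgradient = b - a^T x = 19.0
  y^{k+1} = -1.2 + 0.1*19.0 = 0.7
Dual objective at y_3 = 0.7: reduced costs (5.2, -1.5), box minimizer x = (0.0, 10.0)
g(y_3) = b*y + (c1 - a1*y)*x1 + (c2 - a2*y)*x2 = 19*0.7 + 5.2*0.0 + (-1.5)*10.0 = 13.3 + 0.0 - 15.0 = -1.7


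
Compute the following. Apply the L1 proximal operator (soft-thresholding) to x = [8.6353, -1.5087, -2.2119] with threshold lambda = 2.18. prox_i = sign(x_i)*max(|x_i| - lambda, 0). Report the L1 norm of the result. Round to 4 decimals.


Soft-thresholding with lambda = 2.18:
prox(8.6353) = sign(8.6353)*max(|8.6353| - 2.18, 0) = 6.4553
prox(-1.5087) = sign(-1.5087)*max(|-1.5087| - 2.18, 0) = 0.0
prox(-2.2119) = sign(-2.2119)*max(|-2.2119| - 2.18, 0) = -0.0319
prox(x) = [6.4553, 0.0, -0.0319]
||prox(x)||_1 = 6.4553 + 0.0 + 0.0319 = 6.4872


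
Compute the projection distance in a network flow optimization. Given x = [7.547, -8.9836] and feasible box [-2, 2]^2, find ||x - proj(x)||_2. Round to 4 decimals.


Project each component onto [-2, 2].
clip(7.547) = 2.0, clip(-8.9836) = -2.0
Projection = [2.0, -2.0]
Squared diffs: [30.7692, 48.7707]
Distance = sqrt(79.5399) = 8.9185


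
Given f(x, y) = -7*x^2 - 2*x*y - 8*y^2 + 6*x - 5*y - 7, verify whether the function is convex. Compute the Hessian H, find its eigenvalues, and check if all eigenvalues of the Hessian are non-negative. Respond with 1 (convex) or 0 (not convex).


The Hessian of f(x,y) = -7*x^2 - 2*x*y - 8*y^2 + 6*x - 5*y - 7 is:
H = [[-14, -2], [-2, -16]]
Trace = -14 - 16 = -30
Determinant = -14*-16 - (-2)^2 = 220
Discriminant = (-30)^2 - 4*220 = 20.0
Eigenvalues: lambda_1 = -17.2361, lambda_2 = -12.7639
The function is not convex.

0


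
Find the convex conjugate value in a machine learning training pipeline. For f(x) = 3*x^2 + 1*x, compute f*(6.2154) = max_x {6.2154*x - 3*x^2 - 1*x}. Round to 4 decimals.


f*(y) = sup_x {y*x - a*x^2 - b*x} = sup_x {(y-b)*x - a*x^2}
FOC: (y - b) - 2a*x = 0 => x* = (y - b)/(2a)
x* = (6.2154 - 1)/(2*3) = 0.8692
f*(6.2154) = (y-b)^2/(4a) = (6.2154 - 1)^2/(4*3)
= 27.2004/12 = 2.2667


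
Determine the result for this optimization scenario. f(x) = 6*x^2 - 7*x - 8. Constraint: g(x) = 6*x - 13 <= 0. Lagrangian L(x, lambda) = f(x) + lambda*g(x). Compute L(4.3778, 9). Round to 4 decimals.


Step 1: Evaluate f(x).
f(4.3778) = 6*4.3778^2 - 7*4.3778 - 8 = 76.3462
Step 2: Evaluate g(x).
g(4.3778) = 6*4.3778 - 13 = 13.2668
Step 3: Compute Lagrangian.
L = 76.3462 + 9*13.2668 = 195.7474


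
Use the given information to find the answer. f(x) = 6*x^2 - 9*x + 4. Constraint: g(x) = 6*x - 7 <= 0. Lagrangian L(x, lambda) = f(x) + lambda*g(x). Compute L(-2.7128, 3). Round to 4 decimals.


Step 1: Evaluate f(x).
f(-2.7128) = 6*(-2.7128)^2 - 9*(-2.7128) + 4 = 72.5709
Step 2: Evaluate g(x).
g(-2.7128) = 6*-2.7128 - 7 = -23.2768
Step 3: Compute Lagrangian.
L = 72.5709 + 3*-23.2768 = 2.7405


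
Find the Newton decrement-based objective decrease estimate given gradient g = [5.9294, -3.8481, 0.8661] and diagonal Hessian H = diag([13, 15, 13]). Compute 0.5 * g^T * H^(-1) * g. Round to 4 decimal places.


Step 1: H is diagonal, so H^(-1) * g = [0.4561, -0.2565, 0.0666].
Step 2: g^T H^(-1) g = sum_i g_i^2 / H_ii
  = (5.9294)^2/13 + (-3.8481)^2/15 + (0.8661)^2/13
  = 2.7044 + 0.9872 + 0.0577 = 3.7493
Step 3: Objective decrease = 0.5 * g^T H^(-1) g = 1.8747


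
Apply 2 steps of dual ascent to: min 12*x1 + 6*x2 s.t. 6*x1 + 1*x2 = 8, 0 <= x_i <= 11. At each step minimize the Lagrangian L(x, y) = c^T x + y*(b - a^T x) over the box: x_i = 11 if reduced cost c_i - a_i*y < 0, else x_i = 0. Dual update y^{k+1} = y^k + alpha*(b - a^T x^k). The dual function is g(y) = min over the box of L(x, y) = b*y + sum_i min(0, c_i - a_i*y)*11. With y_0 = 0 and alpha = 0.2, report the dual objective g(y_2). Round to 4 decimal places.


Dual ascent for LP: min 12*x1 + 6*x2, 6*x1 + 1*x2 = 8, 0 <= x_i <= 11
Step 1: y^k = 0.0, reduced costs: (12.0, 6.0)
  x^k = (0.0, 0.0), subgradient = b - a^T x = 8.0
  y^{k+1} = 0.0 + 0.2*8.0 = 1.6
Step 2: y^k = 1.6, reduced costs: (2.4, 4.4)
  x^k = (0.0, 0.0), subgradient = b - a^T x = 8.0
  y^{k+1} = 1.6 + 0.2*8.0 = 3.2
Dual objective at y_2 = 3.2: reduced costs (-7.2, 2.8), box minimizer x = (11.0, 0.0)
g(y_2) = b*y + (c1 - a1*y)*x1 + (c2 - a2*y)*x2 = 8*3.2 + (-7.2)*11.0 + 2.8*0.0 = 25.6 - 79.2 + 0.0 = -53.6


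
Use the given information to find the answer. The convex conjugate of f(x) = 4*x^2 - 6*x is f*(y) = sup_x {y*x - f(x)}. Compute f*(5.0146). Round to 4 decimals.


f*(y) = sup_x {y*x - a*x^2 - b*x} = sup_x {(y-b)*x - a*x^2}
FOC: (y - b) - 2a*x = 0 => x* = (y - b)/(2a)
x* = (5.0146 + 6)/(2*4) = 1.3768
f*(5.0146) = (y-b)^2/(4a) = (5.0146 + 6)^2/(4*4)
= 121.3214/16 = 7.5826


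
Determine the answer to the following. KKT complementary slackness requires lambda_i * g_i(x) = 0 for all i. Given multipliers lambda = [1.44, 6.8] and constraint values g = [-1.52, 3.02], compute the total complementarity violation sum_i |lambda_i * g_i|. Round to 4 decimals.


KKT complementary slackness check:
lambda_1 * g_1 = 1.44 * -1.52 = -2.1888
lambda_2 * g_2 = 6.8 * 3.02 = 20.536
Total violation = 2.1888 + 20.536 = 22.7248


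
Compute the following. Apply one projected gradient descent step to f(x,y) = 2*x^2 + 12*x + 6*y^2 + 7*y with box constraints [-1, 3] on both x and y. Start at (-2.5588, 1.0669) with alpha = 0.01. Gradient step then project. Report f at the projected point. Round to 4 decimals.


Step 1: Compute gradient at (-2.5588, 1.0669).
grad_x = 2*2*-2.5588 + 12 = 1.7648
grad_y = 2*6*1.0669 + 7 = 19.8028
Step 2: Gradient step.
x_raw = -2.5588 - 0.01*1.7648 = -2.5764
y_raw = 1.0669 - 0.01*19.8028 = 0.8689
Step 3: Project onto [-1, 3].
x_proj = clip(-2.5764) = -1.0
y_proj = clip(0.8689) = 0.8689
Step 4: Evaluate f.
f(-1.0, 0.8689) = 0.6117


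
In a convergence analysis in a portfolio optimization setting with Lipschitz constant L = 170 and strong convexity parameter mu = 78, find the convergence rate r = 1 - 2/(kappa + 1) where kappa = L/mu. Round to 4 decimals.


Step 1: Compute the condition number.
kappa = L/mu = 170/78 = 2.1795
Step 2: Compute the convergence rate.
r = 1 - 2/(kappa + 1) = 1 - 2*mu/(L + mu) = (L - mu)/(L + mu) = 92/248 = 0.371


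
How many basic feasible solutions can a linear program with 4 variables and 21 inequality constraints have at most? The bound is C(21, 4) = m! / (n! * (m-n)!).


Each vertex corresponds to some choice of n active constraints out of m, so the number of vertices is at most C(m, n) = m! / (n!(m-n)!).
m = 21, n = 4
Numerator: 21 * 20 * 19 * 18
Denominator: 4! = 24
C(21, 4) = 5985


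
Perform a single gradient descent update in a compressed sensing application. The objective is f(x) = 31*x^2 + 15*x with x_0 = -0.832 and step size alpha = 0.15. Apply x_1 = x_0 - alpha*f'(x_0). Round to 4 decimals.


We compute the gradient at x_0 and apply the update.
f'(x) = 62*x + 15
f'(-0.832) = 62*-0.832 + 15 = -36.584
x_1 = -0.832 - 0.15*-36.584 = 4.6556


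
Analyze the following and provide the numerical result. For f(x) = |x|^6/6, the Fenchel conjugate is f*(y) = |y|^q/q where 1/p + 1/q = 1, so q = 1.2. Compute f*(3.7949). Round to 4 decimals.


The conjugate exponent q satisfies 1/p + 1/q = 1.
p = 6, so q = 6/(6 - 1) = 1.2
|y|^q = 3.7949^1.2 = 4.955
f*(3.7949) = 4.955 / 1.2 = 4.1291


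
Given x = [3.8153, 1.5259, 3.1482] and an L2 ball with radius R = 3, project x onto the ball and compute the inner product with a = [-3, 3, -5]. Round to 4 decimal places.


Step 1: Compute ||x|| (intermediates to 6 decimals).
||x|| = sqrt(3.8153^2 + 1.5259^2 + 3.1482^2) = 5.17649
Step 2: Project.
Since ||x|| > R, scale = R/||x|| = 3/5.17649 = 0.579543, proj(x) = scale * x
proj(x) = [2.21113, 0.884325, 1.824517]
Step 3: Dot product.
a^T * proj(x) = -3*2.21113 + 3*0.884325 - 5*1.824517 = -13.103


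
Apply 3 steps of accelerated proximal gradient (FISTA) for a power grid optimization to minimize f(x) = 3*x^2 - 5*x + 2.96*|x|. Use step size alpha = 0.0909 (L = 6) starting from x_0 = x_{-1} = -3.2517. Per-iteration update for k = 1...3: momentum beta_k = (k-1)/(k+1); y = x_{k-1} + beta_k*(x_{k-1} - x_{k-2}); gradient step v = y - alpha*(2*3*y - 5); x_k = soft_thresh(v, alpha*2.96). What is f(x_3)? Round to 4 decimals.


FISTA on f(x) = 3*x^2 - 5*x + 2.96*|x|
L = 6, alpha = 0.0909
Iteration 1: beta = 0.0, y = -3.2517 + 0.0*(-3.2517 + 3.2517) = -3.2517
  grad(y) = -24.5102, v = y - alpha*grad = -1.0237
  prox(v) = soft_thresh(-1.0237, 0.2691) = -0.7547
Iteration 2: beta = 0.3333, y = -0.7547 + 0.3333*(-0.7547 + 3.2517) = 0.0777
  grad(y) = -4.5339, v = y - alpha*grad = 0.4898
  prox(v) = soft_thresh(0.4898, 0.2691) = 0.2208
Iteration 3: beta = 0.5, y = 0.2208 + 0.5*(0.2208 + 0.7547) = 0.7085
  grad(y) = -0.7492, v = y - alpha*grad = 0.7766
  prox(v) = soft_thresh(0.7766, 0.2691) = 0.5075
f(x_3) = 3*0.5075^2 - 5*0.5075 + 2.96*|0.5075| = -0.2626


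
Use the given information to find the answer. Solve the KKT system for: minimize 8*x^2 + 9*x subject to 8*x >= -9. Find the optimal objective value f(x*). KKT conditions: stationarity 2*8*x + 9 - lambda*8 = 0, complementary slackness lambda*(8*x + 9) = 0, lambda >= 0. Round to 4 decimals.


Step 1: Try lambda = 0 (constraint inactive).
Stationarity: 2*8*x + 9 = 0
x* = -9/(2*8) = -0.5625
Check constraint: 8*-0.5625 = -4.5 >= -9 -- satisfied.
Step 2: Compute optimal value.
f(x*) = 8*(-0.5625)^2 + 9*(-0.5625) = -2.5313


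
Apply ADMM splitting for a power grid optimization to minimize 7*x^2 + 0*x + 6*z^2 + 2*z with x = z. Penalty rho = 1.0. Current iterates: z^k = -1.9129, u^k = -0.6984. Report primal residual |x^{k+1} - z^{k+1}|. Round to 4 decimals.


ADMM iteration with rho = 1.0, z^k = -1.9129, u^k = -0.6984
Step 1: x-update.
Minimize 7*x^2 + 0*x + (1.0/2)*(x + 1.9129 - 0.6984)^2
FOC: (2*7 + 1.0)*x = 0 + 1.0*(-1.9129 + 0.6984)
x^{k+1} = -0.081
Step 2: z-update.
Minimize 6*z^2 + 2*z + (1.0/2)*(-0.081 - z - 0.6984)^2
FOC: (2*6 + 1.0)*z = -2 + 1.0*(-0.081 - 0.6984)
z^{k+1} = -0.2138
Step 3: u-update.
u^{k+1} = -0.6984 - 0.081 + 0.2138 = -0.5656
Step 4: Primal residual = |-0.081 + 0.2138| = 0.1328


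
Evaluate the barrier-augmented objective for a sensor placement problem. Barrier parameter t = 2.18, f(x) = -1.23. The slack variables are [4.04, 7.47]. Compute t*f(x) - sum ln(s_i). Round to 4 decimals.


Step 1: Compute log-barrier.
ln values: [1.3962, 2.0109]
phi = -(1.3962 + 2.0109) = -3.4071
Step 2: Compute augmented objective.
t*f(x) = 2.18*-1.23 = -2.6814
Total = -2.6814 - 3.4071 = -6.0885


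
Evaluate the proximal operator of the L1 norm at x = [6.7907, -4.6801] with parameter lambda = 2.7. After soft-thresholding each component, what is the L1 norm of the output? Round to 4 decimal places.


Soft-thresholding with lambda = 2.7:
prox(6.7907) = sign(6.7907)*max(|6.7907| - 2.7, 0) = 4.0907
prox(-4.6801) = sign(-4.6801)*max(|-4.6801| - 2.7, 0) = -1.9801
prox(x) = [4.0907, -1.9801]
||prox(x)||_1 = 4.0907 + 1.9801 = 6.0708


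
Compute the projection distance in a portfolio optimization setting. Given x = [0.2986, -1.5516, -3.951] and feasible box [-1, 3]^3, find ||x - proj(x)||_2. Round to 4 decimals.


Project each component onto [-1, 3].
clip(0.2986) = 0.2986, clip(-1.5516) = -1.0, clip(-3.951) = -1.0
Projection = [0.2986, -1.0, -1.0]
Squared diffs: [0.0, 0.3043, 8.7084]
Distance = sqrt(9.0127) = 3.0021


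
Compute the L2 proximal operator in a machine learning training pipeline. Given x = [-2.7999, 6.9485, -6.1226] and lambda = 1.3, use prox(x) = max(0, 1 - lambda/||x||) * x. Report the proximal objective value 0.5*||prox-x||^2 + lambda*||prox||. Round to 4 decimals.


Step 1: Compute ||x||.
||x|| = 9.6751
Step 2: Compute scaling factor.
scale = max(0, 1 - 1.3/9.6751) = 0.8656
Step 3: prox(x) = [-2.4237, 6.0149, -5.2999]
||prox(x)|| = 8.3751
Step 4: Proximal objective.
0.5*||prox-x||^2 = 0.845
lambda*||prox|| = 10.8876
Total = 11.7326


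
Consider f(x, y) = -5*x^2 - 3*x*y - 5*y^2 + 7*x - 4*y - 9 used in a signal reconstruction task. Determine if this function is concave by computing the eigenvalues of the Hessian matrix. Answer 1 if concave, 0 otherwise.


The Hessian of f(x,y) = -5*x^2 - 3*x*y - 5*y^2 + 7*x - 4*y - 9 is:
H = [[-10, -3], [-3, -10]]
Trace = -10 - 10 = -20
Determinant = -10*-10 - (-3)^2 = 91
Discriminant = (-20)^2 - 4*91 = 36.0
Eigenvalues: lambda_1 = -13.0, lambda_2 = -7.0
The function is concave.

1


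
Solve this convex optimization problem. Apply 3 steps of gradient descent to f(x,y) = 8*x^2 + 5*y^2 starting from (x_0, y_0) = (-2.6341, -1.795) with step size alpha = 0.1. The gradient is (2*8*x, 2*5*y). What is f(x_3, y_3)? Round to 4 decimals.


Gradient descent on f(x,y) = 8*x^2 + 5*y^2.
Starting point: (-2.6341, -1.795), alpha = 0.1
Step 1: grad_x = 2*8*-2.6341 = -42.1456, grad_y = 2*5*-1.795 = -17.95
  x_1 = -2.6341 - 0.1*-42.1456 = 1.5805
  y_1 = -1.795 - 0.1*-17.95 = 0.0
Step 2: grad_x = 2*8*1.5805 = 25.2874, grad_y = 2*5*0.0 = 0.0
  x_2 = 1.5805 - 0.1*25.2874 = -0.9483
  y_2 = 0.0 - 0.1*0.0 = 0.0
Step 3: grad_x = 2*8*-0.9483 = -15.1724, grad_y = 2*5*0.0 = 0.0
  x_3 = -0.9483 - 0.1*-15.1724 = 0.569
  y_3 = 0.0 - 0.1*0.0 = 0.0
f(0.569, 0.0) = 8*0.569^2 + 5*0.0^2 = 2.5898


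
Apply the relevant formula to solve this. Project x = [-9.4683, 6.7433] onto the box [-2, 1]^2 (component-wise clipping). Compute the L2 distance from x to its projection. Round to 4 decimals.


Project each component onto [-2, 1].
clip(-9.4683) = -2.0, clip(6.7433) = 1.0
Projection = [-2.0, 1.0]
Squared diffs: [55.7755, 32.9855]
Distance = sqrt(88.761) = 9.4213


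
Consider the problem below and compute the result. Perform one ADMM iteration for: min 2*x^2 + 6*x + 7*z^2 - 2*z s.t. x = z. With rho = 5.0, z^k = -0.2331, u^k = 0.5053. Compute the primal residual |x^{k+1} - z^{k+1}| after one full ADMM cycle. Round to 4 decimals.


ADMM iteration with rho = 5.0, z^k = -0.2331, u^k = 0.5053
Step 1: x-update.
Minimize 2*x^2 + 6*x + (5.0/2)*(x + 0.2331 + 0.5053)^2
FOC: (2*2 + 5.0)*x = -6 + 5.0*(-0.2331 - 0.5053)
x^{k+1} = -1.0769
Step 2: z-update.
Minimize 7*z^2 - 2*z + (5.0/2)*(-1.0769 - z + 0.5053)^2
FOC: (2*7 + 5.0)*z = 2 + 5.0*(-1.0769 + 0.5053)
z^{k+1} = -0.0452
Step 3: u-update.
u^{k+1} = 0.5053 - 1.0769 + 0.0452 = -0.5264
Step 4: Primal residual = |-1.0769 + 0.0452| = 1.0317


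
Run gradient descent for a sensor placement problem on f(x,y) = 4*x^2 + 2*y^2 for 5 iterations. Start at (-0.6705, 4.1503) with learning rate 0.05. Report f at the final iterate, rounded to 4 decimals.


Gradient descent on f(x,y) = 4*x^2 + 2*y^2.
Starting point: (-0.6705, 4.1503), alpha = 0.05
Step 1: grad_x = 2*4*-0.6705 = -5.364, grad_y = 2*2*4.1503 = 16.6012
  x_1 = -0.6705 - 0.05*-5.364 = -0.4023
  y_1 = 4.1503 - 0.05*16.6012 = 3.3202
Step 2: grad_x = 2*4*-0.4023 = -3.2184, grad_y = 2*2*3.3202 = 13.281
  x_2 = -0.4023 - 0.05*-3.2184 = -0.2414
  y_2 = 3.3202 - 0.05*13.281 = 2.6562
Step 3: grad_x = 2*4*-0.2414 = -1.931, grad_y = 2*2*2.6562 = 10.6248
  x_3 = -0.2414 - 0.05*-1.931 = -0.1448
  y_3 = 2.6562 - 0.05*10.6248 = 2.125
Step 4: grad_x = 2*4*-0.1448 = -1.1586, grad_y = 2*2*2.125 = 8.4998
  x_4 = -0.1448 - 0.05*-1.1586 = -0.0869
  y_4 = 2.125 - 0.05*8.4998 = 1.7
Step 5: grad_x = 2*4*-0.0869 = -0.6952, grad_y = 2*2*1.7 = 6.7999
  x_5 = -0.0869 - 0.05*-0.6952 = -0.0521
  y_5 = 1.7 - 0.05*6.7999 = 1.36
f(-0.0521, 1.36) = 4*(-0.0521)^2 + 2*1.36^2 = 3.7099


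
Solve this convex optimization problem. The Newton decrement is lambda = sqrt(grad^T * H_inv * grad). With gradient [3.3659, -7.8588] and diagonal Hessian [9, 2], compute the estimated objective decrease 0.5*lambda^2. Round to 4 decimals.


Step 1: H is diagonal, so H^(-1) * g = [0.374, -3.9294].
Step 2: g^T H^(-1) g = sum_i g_i^2 / H_ii
  = (3.3659)^2/9 + (-7.8588)^2/2
  = 1.2588 + 30.8804 = 32.1392
Step 3: Objective decrease = 0.5 * g^T H^(-1) g = 16.0696


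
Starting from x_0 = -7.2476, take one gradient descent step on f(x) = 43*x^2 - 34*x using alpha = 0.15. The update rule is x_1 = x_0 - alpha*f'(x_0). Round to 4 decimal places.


We compute the gradient at x_0 and apply the update.
f'(x) = 86*x - 34
f'(-7.2476) = 86*-7.2476 - 34 = -657.2936
x_1 = -7.2476 - 0.15*-657.2936 = 91.3464


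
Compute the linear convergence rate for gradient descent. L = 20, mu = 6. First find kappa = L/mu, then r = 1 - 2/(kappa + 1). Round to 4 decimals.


Step 1: Compute the condition number.
kappa = L/mu = 20/6 = 3.3333
Step 2: Compute the convergence rate.
r = 1 - 2/(kappa + 1) = 1 - 2*mu/(L + mu) = (L - mu)/(L + mu) = 14/26 = 0.5385


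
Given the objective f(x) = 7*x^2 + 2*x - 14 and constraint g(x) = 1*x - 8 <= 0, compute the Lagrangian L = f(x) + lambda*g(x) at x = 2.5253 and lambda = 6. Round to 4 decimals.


Step 1: Evaluate f(x).
f(2.5253) = 7*2.5253^2 + 2*2.5253 - 14 = 35.6906
Step 2: Evaluate g(x).
g(2.5253) = 1*2.5253 - 8 = -5.4747
Step 3: Compute Lagrangian.
L = 35.6906 + 6*-5.4747 = 2.8424


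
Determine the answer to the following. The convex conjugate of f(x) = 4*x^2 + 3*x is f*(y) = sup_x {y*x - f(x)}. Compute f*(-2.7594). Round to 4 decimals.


f*(y) = sup_x {y*x - a*x^2 - b*x} = sup_x {(y-b)*x - a*x^2}
FOC: (y - b) - 2a*x = 0 => x* = (y - b)/(2a)
x* = (-2.7594 - 3)/(2*4) = -0.7199
f*(-2.7594) = (y-b)^2/(4a) = (-2.7594 - 3)^2/(4*4)
= 33.1707/16 = 2.0732


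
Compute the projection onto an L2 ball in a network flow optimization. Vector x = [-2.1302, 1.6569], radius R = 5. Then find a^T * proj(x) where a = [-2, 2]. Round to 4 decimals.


Step 1: Compute ||x|| (intermediates to 6 decimals).
||x|| = sqrt((-2.1302)^2 + 1.6569^2) = 2.698716
Step 2: Project.
Since ||x|| <= R, proj = x (no scaling needed).
proj(x) = [-2.1302, 1.6569]
Step 3: Dot product.
a^T * proj(x) = -2*(-2.1302) + 2*1.6569 = 7.5742


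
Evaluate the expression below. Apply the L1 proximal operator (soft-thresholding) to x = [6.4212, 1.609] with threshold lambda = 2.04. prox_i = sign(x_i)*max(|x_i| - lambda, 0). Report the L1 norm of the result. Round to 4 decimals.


Soft-thresholding with lambda = 2.04:
prox(6.4212) = sign(6.4212)*max(|6.4212| - 2.04, 0) = 4.3812
prox(1.609) = sign(1.609)*max(|1.609| - 2.04, 0) = 0.0
prox(x) = [4.3812, 0.0]
||prox(x)||_1 = 4.3812 + 0.0 = 4.3812


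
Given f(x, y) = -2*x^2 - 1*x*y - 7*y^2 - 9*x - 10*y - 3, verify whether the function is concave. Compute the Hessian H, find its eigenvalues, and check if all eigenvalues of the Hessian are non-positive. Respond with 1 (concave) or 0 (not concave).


The Hessian of f(x,y) = -2*x^2 - 1*x*y - 7*y^2 - 9*x - 10*y - 3 is:
H = [[-4, -1], [-1, -14]]
Trace = -4 - 14 = -18
Determinant = -4*-14 - (-1)^2 = 55
Discriminant = (-18)^2 - 4*55 = 104.0
Eigenvalues: lambda_1 = -14.099, lambda_2 = -3.901
The function is concave.

1


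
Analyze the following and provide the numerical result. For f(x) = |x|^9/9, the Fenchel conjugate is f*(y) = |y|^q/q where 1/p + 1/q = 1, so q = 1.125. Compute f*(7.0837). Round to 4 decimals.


The conjugate exponent q satisfies 1/p + 1/q = 1.
p = 9, so q = 9/(9 - 1) = 1.125
|y|^q = 7.0837^1.125 = 9.0478
f*(7.0837) = 9.0478 / 1.125 = 8.0425


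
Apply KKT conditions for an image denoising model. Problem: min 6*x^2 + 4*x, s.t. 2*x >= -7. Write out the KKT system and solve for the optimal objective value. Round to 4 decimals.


Step 1: Try lambda = 0 (constraint inactive).
Stationarity: 2*6*x + 4 = 0
x* = -4/(2*6) = -1/3 = -0.3333 (rounded; the exact value -1/3 is used below)
Check constraint: 2*-0.3333 = -0.6666 >= -7 -- satisfied.
Step 2: Compute optimal value.
f(x*) = 6*(-1/3)^2 + 4*(-1/3) = -0.6667


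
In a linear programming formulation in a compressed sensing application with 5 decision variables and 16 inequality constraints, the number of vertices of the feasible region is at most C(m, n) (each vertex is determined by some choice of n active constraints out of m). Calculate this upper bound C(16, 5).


Each vertex corresponds to some choice of n active constraints out of m, so the number of vertices is at most C(m, n) = m! / (n!(m-n)!).
m = 16, n = 5
Numerator: 16 * 15 * 14 * 13 * 12
Denominator: 5! = 120
C(16, 5) = 4368


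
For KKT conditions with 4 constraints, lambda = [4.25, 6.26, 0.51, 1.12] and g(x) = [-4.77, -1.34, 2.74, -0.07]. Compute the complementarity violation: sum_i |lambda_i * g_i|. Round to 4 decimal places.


KKT complementary slackness check:
lambda_1 * g_1 = 4.25 * -4.77 = -20.2725
lambda_2 * g_2 = 6.26 * -1.34 = -8.3884
lambda_3 * g_3 = 0.51 * 2.74 = 1.3974
lambda_4 * g_4 = 1.12 * -0.07 = -0.0784
Total violation = 20.2725 + 8.3884 + 1.3974 + 0.0784 = 30.1367


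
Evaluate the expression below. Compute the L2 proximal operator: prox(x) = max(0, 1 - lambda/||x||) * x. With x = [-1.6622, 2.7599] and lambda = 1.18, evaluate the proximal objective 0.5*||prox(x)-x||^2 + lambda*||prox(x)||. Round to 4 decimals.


Step 1: Compute ||x||.
||x|| = 3.2218
Step 2: Compute scaling factor.
scale = max(0, 1 - 1.18/3.2218) = 0.6337
Step 3: prox(x) = [-1.0534, 1.7491]
||prox(x)|| = 2.0418
Step 4: Proximal objective.
0.5*||prox-x||^2 = 0.6962
lambda*||prox|| = 2.4093
Total = 3.1055
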